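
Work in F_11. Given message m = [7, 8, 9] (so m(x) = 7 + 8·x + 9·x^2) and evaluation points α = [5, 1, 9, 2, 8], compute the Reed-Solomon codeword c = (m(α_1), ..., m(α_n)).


c = [8, 2, 5, 4, 9]

Message polynomial: m(x) = 7 + 8·x + 9·x^2 (mod 11).
For each evaluation point α_i, compute m(α_i) mod 11:
  α_1 = 5: Horner steps 9 → 9 → 8, so m(5) = 8.
  α_2 = 1: Horner steps 9 → 6 → 2, so m(1) = 2.
  α_3 = 9: Horner steps 9 → 1 → 5, so m(9) = 5.
  α_4 = 2: Horner steps 9 → 4 → 4, so m(2) = 4.
  α_5 = 8: Horner steps 9 → 3 → 9, so m(8) = 9.
Codeword c = [8, 2, 5, 4, 9] ∈ F_11^5.


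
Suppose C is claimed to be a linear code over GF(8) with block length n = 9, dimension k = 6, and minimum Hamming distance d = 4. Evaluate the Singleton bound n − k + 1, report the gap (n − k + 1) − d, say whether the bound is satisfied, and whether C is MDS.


Singleton RHS = n − k + 1 = 4, slack = 0, bound satisfied, MDS.

Singleton bound: d ≤ n − k + 1.
Here n = 9, k = 6, so n − k + 1 = 4.
Given d = 4, check d ≤ 4: YES.
Slack = (n − k + 1) − d = 0.
The code is MDS (slack = 0).
Description: the claimed parameters are [9, 6, 4]_8; such a code would be MDS (meets Singleton bound).


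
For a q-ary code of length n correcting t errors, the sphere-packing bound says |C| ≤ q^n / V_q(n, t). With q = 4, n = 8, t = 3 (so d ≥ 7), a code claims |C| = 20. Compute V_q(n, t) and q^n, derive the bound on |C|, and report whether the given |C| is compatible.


V_q(n, t) = 1789, q^n = 65536, Hamming bound = 36, |C| = 20 ≤ bound (satisfied).

Step 1: Compute V_q(n, t) = Σ_{j=0}^3 C(n, j) (q−1)^j.
  j = 0: C(8,0)·(3)^0 = 1·1 = 1.
  j = 1: C(8,1)·(3)^1 = 8·3 = 24.
  j = 2: C(8,2)·(3)^2 = 28·9 = 252.
  j = 3: C(8,3)·(3)^3 = 56·27 = 1512.
  V_q(n, t) = 1 + 24 + 252 + 1512 = 1789.
Step 2: q^n = 4^8 = 65536.
Step 3: Hamming bound ⌊q^n / V_q(n,t)⌋ = ⌊65536/1789⌋ = 36.
Step 4: Compare |C| = 20 to 36: satisfied.
The claimed |C| lies below the Hamming bound.


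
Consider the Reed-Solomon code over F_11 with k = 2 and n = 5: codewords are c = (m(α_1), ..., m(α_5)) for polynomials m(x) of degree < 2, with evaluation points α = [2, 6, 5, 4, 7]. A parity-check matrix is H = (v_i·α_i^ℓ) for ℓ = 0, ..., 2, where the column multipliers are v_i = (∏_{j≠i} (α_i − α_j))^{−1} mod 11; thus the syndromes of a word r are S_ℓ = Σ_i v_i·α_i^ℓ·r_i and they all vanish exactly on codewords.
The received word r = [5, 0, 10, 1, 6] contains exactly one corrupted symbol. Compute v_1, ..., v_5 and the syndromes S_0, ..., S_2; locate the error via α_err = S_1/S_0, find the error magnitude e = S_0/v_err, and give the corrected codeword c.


S = (1, 6, 3), error at position 2, error magnitude e = 3, c = [5, 8, 10, 1, 6].

Step 1: column multipliers v_i = (∏_{j≠i}(α_i − α_j))^{−1} mod 11.
  i = 1 (α = 2): (2−6)(2−5)(2−4)(2−7) = (−4)·(−3)·(−2)·(−5) = 120 ≡ 10, so v_1 = 10^{−1} = 10 (mod 11).
  i = 2 (α = 6): (6−2)(6−5)(6−4)(6−7) = 4·1·2·(−1) = −8 ≡ 3, so v_2 = 3^{−1} = 4 (mod 11).
  i = 3 (α = 5): (5−2)(5−6)(5−4)(5−7) = 3·(−1)·1·(−2) = 6 ≡ 6, so v_3 = 6^{−1} = 2 (mod 11).
  i = 4 (α = 4): (4−2)(4−6)(4−5)(4−7) = 2·(−2)·(−1)·(−3) = −12 ≡ 10, so v_4 = 10^{−1} = 10 (mod 11).
  i = 5 (α = 7): (7−2)(7−6)(7−5)(7−4) = 5·1·2·3 = 30 ≡ 8, so v_5 = 8^{−1} = 7 (mod 11).
  v = [10, 4, 2, 10, 7].
Step 2: syndromes of r = [5, 0, 10, 1, 6] (all sums mod 11).
  S_0 = Σ v_i r_i = 10·5 + 4·0 + 2·10 + 10·1 + 7·6 = 122 ≡ 1.
  S_1 = Σ v_i α_i r_i = 10·2·5 + 4·6·0 + 2·5·10 + 10·4·1 + 7·7·6 = 534 ≡ 6.
  α_i^2 mod 11 = [4, 3, 3, 5, 5].
  S_2 = Σ v_i α_i^2 r_i = 10·4·5 + 4·3·0 + 2·3·10 + 10·5·1 + 7·5·6 = 520 ≡ 3.
  S = (1, 6, 3) ≠ 0, so r is not a codeword (an error is present).
Step 3: locate the error. For a single error e at position i, S_ℓ = v_i·e·α_i^ℓ, so α_err = S_1/S_0.
  S_0^{−1} = 1^{−1} = 1 (mod 11), so α_err = 6·1 = 6 ≡ 6 = α_2. Error position i = 2.
  Consistency check: S_2/S_1 = 3·2 = 6 ≡ 6 = α_err ✓ (single-error assumption holds).
Step 4: error magnitude e = S_0/v_2 = S_0·∏_{j≠2}(α_2 − α_j) = 1·3 = 3 ≡ 3 (mod 11).
Step 5: correct position 2: c_2 = r_2 − e = 0 − 3 ≡ 8 (mod 11). Hence c = [5, 8, 10, 1, 6].
  Check: interpolating c through the α_i gives m(x) = 9 + 9·x (degree < 2) with m(α_i) = c_i for every i, so c is indeed a codeword.


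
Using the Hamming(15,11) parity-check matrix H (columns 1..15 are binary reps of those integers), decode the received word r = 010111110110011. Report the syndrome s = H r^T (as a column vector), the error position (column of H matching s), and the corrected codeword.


s = (1, 0, 1, 0)^T, error position = 10, corrected codeword c = 010111110010011

Compute s = H r^T mod 2 one row at a time:
  s_1 = 1 + 0 + 1 + 1 + 0 + 0 + 1 + 1 = 5 ≡ 1 (mod 2).
  s_2 = 1 + 1 + 1 + 1 + 0 + 0 + 1 + 1 = 6 ≡ 0 (mod 2).
  s_3 = 1 + 0 + 1 + 1 + 1 + 1 + 1 + 1 = 7 ≡ 1 (mod 2).
  s_4 = 0 + 0 + 1 + 1 + 0 + 1 + 0 + 1 = 4 ≡ 0 (mod 2).
s = (1, 0, 1, 0)^T — this equals column 10 of H (binary 1010), so error is at position 10.
Correct: flip bit 10 of r = 010111110110011 to get c = 010111110010011.


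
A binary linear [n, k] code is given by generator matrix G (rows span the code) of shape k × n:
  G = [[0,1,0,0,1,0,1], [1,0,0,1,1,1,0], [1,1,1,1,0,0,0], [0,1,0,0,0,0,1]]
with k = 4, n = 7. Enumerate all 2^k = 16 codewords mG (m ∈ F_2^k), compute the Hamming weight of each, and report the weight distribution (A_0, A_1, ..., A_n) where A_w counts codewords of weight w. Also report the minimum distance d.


Weight distribution: A_0 = 1, A_1 = 1, A_2 = 1, A_3 = 4, A_4 = 5, A_5 = 3, A_6 = 1. Minimum distance d = 1.

Enumerate all 2^4 = 16 messages m ∈ F_2^4.
For each, compute codeword c = mG in F_2^7, then tally its weight.
  m = 0000 → c = 0000000, weight = 0.
  m = 1000 → c = 0100101, weight = 3.
  m = 0100 → c = 1001110, weight = 4.
  m = 1100 → c = 1101011, weight = 5.
  m = 0010 → c = 1111000, weight = 4.
  m = 1010 → c = 1011101, weight = 5.
  m = 0110 → c = 0110110, weight = 4.
  m = 1110 → c = 0010011, weight = 3.
  m = 0001 → c = 0100001, weight = 2.
  m = 1001 → c = 0000100, weight = 1.
  m = 0101 → c = 1101111, weight = 6.
  m = 1101 → c = 1001010, weight = 3.
  m = 0011 → c = 1011001, weight = 4.
  m = 1011 → c = 1111100, weight = 5.
  m = 0111 → c = 0010111, weight = 4.
  m = 1111 → c = 0110010, weight = 3.
Tally weights:
  weight 0: 1 codewords.
  weight 1: 1 codewords.
  weight 2: 1 codewords.
  weight 3: 4 codewords.
  weight 4: 5 codewords.
  weight 5: 3 codewords.
  weight 6: 1 codewords.
Minimum distance d = smallest w > 0 with A_w > 0 = 1.
Sanity: Σ A_w = 16 = 2^4 = 16 ✓.


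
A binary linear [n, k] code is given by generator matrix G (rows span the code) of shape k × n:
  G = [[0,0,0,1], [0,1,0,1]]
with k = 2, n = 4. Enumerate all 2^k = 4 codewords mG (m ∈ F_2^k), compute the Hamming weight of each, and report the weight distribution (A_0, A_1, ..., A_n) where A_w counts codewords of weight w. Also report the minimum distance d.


Weight distribution: A_0 = 1, A_1 = 2, A_2 = 1. Minimum distance d = 1.

Enumerate all 2^2 = 4 messages m ∈ F_2^2.
For each, compute codeword c = mG in F_2^4, then tally its weight.
  m = 00 → c = 0000, weight = 0.
  m = 10 → c = 0001, weight = 1.
  m = 01 → c = 0101, weight = 2.
  m = 11 → c = 0100, weight = 1.
Tally weights:
  weight 0: 1 codewords.
  weight 1: 2 codewords.
  weight 2: 1 codewords.
Minimum distance d = smallest w > 0 with A_w > 0 = 1.
Sanity: Σ A_w = 4 = 2^2 = 4 ✓.


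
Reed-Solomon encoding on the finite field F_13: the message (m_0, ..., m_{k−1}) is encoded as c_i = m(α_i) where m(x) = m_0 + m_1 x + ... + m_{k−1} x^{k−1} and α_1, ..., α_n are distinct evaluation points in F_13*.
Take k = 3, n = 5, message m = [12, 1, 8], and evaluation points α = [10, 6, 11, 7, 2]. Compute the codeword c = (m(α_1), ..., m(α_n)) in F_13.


c = [3, 7, 3, 8, 7]

Message polynomial: m(x) = 12 + 1·x + 8·x^2 (mod 13).
For each evaluation point α_i, compute m(α_i) mod 13:
  α_1 = 10: Horner steps 8 → 3 → 3, so m(10) = 3.
  α_2 = 6: Horner steps 8 → 10 → 7, so m(6) = 7.
  α_3 = 11: Horner steps 8 → 11 → 3, so m(11) = 3.
  α_4 = 7: Horner steps 8 → 5 → 8, so m(7) = 8.
  α_5 = 2: Horner steps 8 → 4 → 7, so m(2) = 7.
Codeword c = [3, 7, 3, 8, 7] ∈ F_13^5.


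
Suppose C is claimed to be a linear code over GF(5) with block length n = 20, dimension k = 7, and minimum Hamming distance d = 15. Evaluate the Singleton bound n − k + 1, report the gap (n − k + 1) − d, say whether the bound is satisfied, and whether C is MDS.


Singleton RHS = n − k + 1 = 14, slack = -1, bound violated (no such code; not MDS).

Singleton bound: d ≤ n − k + 1.
Here n = 20, k = 7, so n − k + 1 = 14.
Given d = 15, check d ≤ 14: NO.
Slack = (n − k + 1) − d = -1.
The slack is negative: d = 15 exceeds n − k + 1 = 14 by 1, so the Singleton bound is violated and no linear [20, 7, 15]_5 code can exist. In particular it is not MDS (MDS requires d = n − k + 1 exactly).
Description: the claimed parameters are [20, 7, 15]_5; such a code would be impossible (violates the Singleton bound).


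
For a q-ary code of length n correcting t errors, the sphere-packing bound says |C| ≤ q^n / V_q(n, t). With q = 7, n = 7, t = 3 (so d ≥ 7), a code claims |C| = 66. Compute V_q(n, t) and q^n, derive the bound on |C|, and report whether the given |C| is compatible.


V_q(n, t) = 8359, q^n = 823543, Hamming bound = 98, |C| = 66 ≤ bound (satisfied).

Step 1: Compute V_q(n, t) = Σ_{j=0}^3 C(n, j) (q−1)^j.
  j = 0: C(7,0)·(6)^0 = 1·1 = 1.
  j = 1: C(7,1)·(6)^1 = 7·6 = 42.
  j = 2: C(7,2)·(6)^2 = 21·36 = 756.
  j = 3: C(7,3)·(6)^3 = 35·216 = 7560.
  V_q(n, t) = 1 + 42 + 756 + 7560 = 8359.
Step 2: q^n = 7^7 = 823543.
Step 3: Hamming bound ⌊q^n / V_q(n,t)⌋ = ⌊823543/8359⌋ = 98.
Step 4: Compare |C| = 66 to 98: satisfied.
The claimed |C| lies below the Hamming bound.


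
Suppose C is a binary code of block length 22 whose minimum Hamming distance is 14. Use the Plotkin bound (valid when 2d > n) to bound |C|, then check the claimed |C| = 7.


Plotkin bound M ≤ 4; given |C| = 7 > bound (violated).

Check applicability: 2d = 28, n = 22.
2d − n = 6 > 0, so Plotkin applies.
Compute d/(2d−n) = 14/6 ≈ 2.3333.
⌊d/(2d−n)⌋ = 2.
Plotkin bound: M ≤ 2·2 = 4.
Given |C| = 7, check: VIOLATED.
This |C| is above the Plotkin bound, so no binary code with n = 22, d = 14 and 7 codewords exists.


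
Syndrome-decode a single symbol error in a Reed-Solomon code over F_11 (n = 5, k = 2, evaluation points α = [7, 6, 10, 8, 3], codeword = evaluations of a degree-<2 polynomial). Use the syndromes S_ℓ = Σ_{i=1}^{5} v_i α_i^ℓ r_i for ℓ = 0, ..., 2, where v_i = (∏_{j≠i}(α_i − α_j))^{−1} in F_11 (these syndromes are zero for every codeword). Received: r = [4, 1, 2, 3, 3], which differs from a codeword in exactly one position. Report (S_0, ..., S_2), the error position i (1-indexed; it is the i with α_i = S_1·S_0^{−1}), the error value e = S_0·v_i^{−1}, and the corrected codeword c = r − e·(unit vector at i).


S = (9, 6, 4), error at position 4, error magnitude e = 7, c = [4, 1, 2, 7, 3].

Step 1: column multipliers v_i = (∏_{j≠i}(α_i − α_j))^{−1} mod 11.
  i = 1 (α = 7): (7−6)(7−10)(7−8)(7−3) = 1·(−3)·(−1)·4 = 12 ≡ 1, so v_1 = 1^{−1} = 1 (mod 11).
  i = 2 (α = 6): (6−7)(6−10)(6−8)(6−3) = (−1)·(−4)·(−2)·3 = −24 ≡ 9, so v_2 = 9^{−1} = 5 (mod 11).
  i = 3 (α = 10): (10−7)(10−6)(10−8)(10−3) = 3·4·2·7 = 168 ≡ 3, so v_3 = 3^{−1} = 4 (mod 11).
  i = 4 (α = 8): (8−7)(8−6)(8−10)(8−3) = 1·2·(−2)·5 = −20 ≡ 2, so v_4 = 2^{−1} = 6 (mod 11).
  i = 5 (α = 3): (3−7)(3−6)(3−10)(3−8) = (−4)·(−3)·(−7)·(−5) = 420 ≡ 2, so v_5 = 2^{−1} = 6 (mod 11).
  v = [1, 5, 4, 6, 6].
Step 2: syndromes of r = [4, 1, 2, 3, 3] (all sums mod 11).
  S_0 = Σ v_i r_i = 1·4 + 5·1 + 4·2 + 6·3 + 6·3 = 53 ≡ 9.
  S_1 = Σ v_i α_i r_i = 1·7·4 + 5·6·1 + 4·10·2 + 6·8·3 + 6·3·3 = 336 ≡ 6.
  α_i^2 mod 11 = [5, 3, 1, 9, 9].
  S_2 = Σ v_i α_i^2 r_i = 1·5·4 + 5·3·1 + 4·1·2 + 6·9·3 + 6·9·3 = 367 ≡ 4.
  S = (9, 6, 4) ≠ 0, so r is not a codeword (an error is present).
Step 3: locate the error. For a single error e at position i, S_ℓ = v_i·e·α_i^ℓ, so α_err = S_1/S_0.
  S_0^{−1} = 9^{−1} = 5 (mod 11), so α_err = 6·5 = 30 ≡ 8 = α_4. Error position i = 4.
  Consistency check: S_2/S_1 = 4·2 = 8 ≡ 8 = α_err ✓ (single-error assumption holds).
Step 4: error magnitude e = S_0/v_4 = S_0·∏_{j≠4}(α_4 − α_j) = 9·2 = 18 ≡ 7 (mod 11).
Step 5: correct position 4: c_4 = r_4 − e = 3 − 7 ≡ 7 (mod 11). Hence c = [4, 1, 2, 7, 3].
  Check: interpolating c through the α_i gives m(x) = 5 + 3·x (degree < 2) with m(α_i) = c_i for every i, so c is indeed a codeword.


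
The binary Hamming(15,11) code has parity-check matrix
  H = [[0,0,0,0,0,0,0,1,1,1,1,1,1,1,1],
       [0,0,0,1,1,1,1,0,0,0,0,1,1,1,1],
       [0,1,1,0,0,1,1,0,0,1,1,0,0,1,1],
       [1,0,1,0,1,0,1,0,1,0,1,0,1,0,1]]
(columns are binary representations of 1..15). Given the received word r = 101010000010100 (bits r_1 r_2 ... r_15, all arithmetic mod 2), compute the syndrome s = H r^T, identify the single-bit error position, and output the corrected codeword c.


s = (0, 0, 0, 1)^T, error position = 1, corrected codeword c = 001010000010100

Compute s = H r^T mod 2 one row at a time:
  s_1 = 0 + 0 + 0 + 1 + 0 + 1 + 0 + 0 = 2 ≡ 0 (mod 2).
  s_2 = 0 + 1 + 0 + 0 + 0 + 1 + 0 + 0 = 2 ≡ 0 (mod 2).
  s_3 = 0 + 1 + 0 + 0 + 0 + 1 + 0 + 0 = 2 ≡ 0 (mod 2).
  s_4 = 1 + 1 + 1 + 0 + 0 + 1 + 1 + 0 = 5 ≡ 1 (mod 2).
s = (0, 0, 0, 1)^T — this equals column 1 of H (binary 0001), so error is at position 1.
Correct: flip bit 1 of r = 101010000010100 to get c = 001010000010100.


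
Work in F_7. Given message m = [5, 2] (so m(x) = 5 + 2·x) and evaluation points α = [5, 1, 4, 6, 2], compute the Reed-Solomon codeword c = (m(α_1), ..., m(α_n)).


c = [1, 0, 6, 3, 2]

Message polynomial: m(x) = 5 + 2·x (mod 7).
For each evaluation point α_i, compute m(α_i) mod 7:
  α_1 = 5: Horner steps 2 → 1, so m(5) = 1.
  α_2 = 1: Horner steps 2 → 0, so m(1) = 0.
  α_3 = 4: Horner steps 2 → 6, so m(4) = 6.
  α_4 = 6: Horner steps 2 → 3, so m(6) = 3.
  α_5 = 2: Horner steps 2 → 2, so m(2) = 2.
Codeword c = [1, 0, 6, 3, 2] ∈ F_7^5.


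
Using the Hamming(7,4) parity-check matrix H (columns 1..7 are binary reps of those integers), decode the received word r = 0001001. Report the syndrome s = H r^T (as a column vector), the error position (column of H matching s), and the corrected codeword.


s = (0, 1, 1)^T, error position = 3, corrected codeword c = 0011001

Compute s = H r^T mod 2 one row at a time:
  s_1 = 1 + 0 + 0 + 1 = 2 ≡ 0 (mod 2).
  s_2 = 0 + 0 + 0 + 1 = 1 ≡ 1 (mod 2).
  s_3 = 0 + 0 + 0 + 1 = 1 ≡ 1 (mod 2).
s = (0, 1, 1)^T — this equals column 3 of H (binary 011), so error is at position 3.
Correct: flip bit 3 of r = 0001001 to get c = 0011001.


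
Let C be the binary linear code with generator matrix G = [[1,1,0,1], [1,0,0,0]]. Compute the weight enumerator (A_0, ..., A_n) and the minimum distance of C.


Weight distribution: A_0 = 1, A_1 = 1, A_2 = 1, A_3 = 1. Minimum distance d = 1.

Enumerate all 2^2 = 4 messages m ∈ F_2^2.
For each, compute codeword c = mG in F_2^4, then tally its weight.
  m = 00 → c = 0000, weight = 0.
  m = 10 → c = 1101, weight = 3.
  m = 01 → c = 1000, weight = 1.
  m = 11 → c = 0101, weight = 2.
Tally weights:
  weight 0: 1 codewords.
  weight 1: 1 codewords.
  weight 2: 1 codewords.
  weight 3: 1 codewords.
Minimum distance d = smallest w > 0 with A_w > 0 = 1.
Sanity: Σ A_w = 4 = 2^2 = 4 ✓.


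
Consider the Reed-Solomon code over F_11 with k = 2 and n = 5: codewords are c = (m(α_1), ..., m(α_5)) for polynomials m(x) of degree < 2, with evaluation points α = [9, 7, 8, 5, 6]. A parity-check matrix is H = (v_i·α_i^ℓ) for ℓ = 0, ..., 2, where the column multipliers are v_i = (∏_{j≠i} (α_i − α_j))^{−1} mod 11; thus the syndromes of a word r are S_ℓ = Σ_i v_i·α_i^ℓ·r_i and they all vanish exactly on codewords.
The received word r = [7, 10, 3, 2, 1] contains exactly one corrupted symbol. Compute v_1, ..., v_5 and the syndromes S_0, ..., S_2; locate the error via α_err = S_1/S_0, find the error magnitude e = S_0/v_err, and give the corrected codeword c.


S = (10, 5, 8), error at position 5, error magnitude e = 6, c = [7, 10, 3, 2, 6].

Step 1: column multipliers v_i = (∏_{j≠i}(α_i − α_j))^{−1} mod 11.
  i = 1 (α = 9): (9−7)(9−8)(9−5)(9−6) = 2·1·4·3 = 24 ≡ 2, so v_1 = 2^{−1} = 6 (mod 11).
  i = 2 (α = 7): (7−9)(7−8)(7−5)(7−6) = (−2)·(−1)·2·1 = 4 ≡ 4, so v_2 = 4^{−1} = 3 (mod 11).
  i = 3 (α = 8): (8−9)(8−7)(8−5)(8−6) = (−1)·1·3·2 = −6 ≡ 5, so v_3 = 5^{−1} = 9 (mod 11).
  i = 4 (α = 5): (5−9)(5−7)(5−8)(5−6) = (−4)·(−2)·(−3)·(−1) = 24 ≡ 2, so v_4 = 2^{−1} = 6 (mod 11).
  i = 5 (α = 6): (6−9)(6−7)(6−8)(6−5) = (−3)·(−1)·(−2)·1 = −6 ≡ 5, so v_5 = 5^{−1} = 9 (mod 11).
  v = [6, 3, 9, 6, 9].
Step 2: syndromes of r = [7, 10, 3, 2, 1] (all sums mod 11).
  S_0 = Σ v_i r_i = 6·7 + 3·10 + 9·3 + 6·2 + 9·1 = 120 ≡ 10.
  S_1 = Σ v_i α_i r_i = 6·9·7 + 3·7·10 + 9·8·3 + 6·5·2 + 9·6·1 = 918 ≡ 5.
  α_i^2 mod 11 = [4, 5, 9, 3, 3].
  S_2 = Σ v_i α_i^2 r_i = 6·4·7 + 3·5·10 + 9·9·3 + 6·3·2 + 9·3·1 = 624 ≡ 8.
  S = (10, 5, 8) ≠ 0, so r is not a codeword (an error is present).
Step 3: locate the error. For a single error e at position i, S_ℓ = v_i·e·α_i^ℓ, so α_err = S_1/S_0.
  S_0^{−1} = 10^{−1} = 10 (mod 11), so α_err = 5·10 = 50 ≡ 6 = α_5. Error position i = 5.
  Consistency check: S_2/S_1 = 8·9 = 72 ≡ 6 = α_err ✓ (single-error assumption holds).
Step 4: error magnitude e = S_0/v_5 = S_0·∏_{j≠5}(α_5 − α_j) = 10·5 = 50 ≡ 6 (mod 11).
Step 5: correct position 5: c_5 = r_5 − e = 1 − 6 ≡ 6 (mod 11). Hence c = [7, 10, 3, 2, 6].
  Check: interpolating c through the α_i gives m(x) = 4 + 4·x (degree < 2) with m(α_i) = c_i for every i, so c is indeed a codeword.


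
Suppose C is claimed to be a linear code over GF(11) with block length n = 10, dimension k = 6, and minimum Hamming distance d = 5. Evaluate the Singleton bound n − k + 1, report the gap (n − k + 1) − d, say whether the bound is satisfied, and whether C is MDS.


Singleton RHS = n − k + 1 = 5, slack = 0, bound satisfied, MDS.

Singleton bound: d ≤ n − k + 1.
Here n = 10, k = 6, so n − k + 1 = 5.
Given d = 5, check d ≤ 5: YES.
Slack = (n − k + 1) − d = 0.
The code is MDS (slack = 0).
Description: the claimed parameters are [10, 6, 5]_11; such a code would be MDS (meets Singleton bound).


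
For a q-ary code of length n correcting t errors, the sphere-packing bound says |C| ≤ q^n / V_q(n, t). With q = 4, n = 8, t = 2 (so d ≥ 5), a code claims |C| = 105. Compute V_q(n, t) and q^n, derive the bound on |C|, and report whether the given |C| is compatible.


V_q(n, t) = 277, q^n = 65536, Hamming bound = 236, |C| = 105 ≤ bound (satisfied).

Step 1: Compute V_q(n, t) = Σ_{j=0}^2 C(n, j) (q−1)^j.
  j = 0: C(8,0)·(3)^0 = 1·1 = 1.
  j = 1: C(8,1)·(3)^1 = 8·3 = 24.
  j = 2: C(8,2)·(3)^2 = 28·9 = 252.
  V_q(n, t) = 1 + 24 + 252 = 277.
Step 2: q^n = 4^8 = 65536.
Step 3: Hamming bound ⌊q^n / V_q(n,t)⌋ = ⌊65536/277⌋ = 236.
Step 4: Compare |C| = 105 to 236: satisfied.
The claimed |C| lies below the Hamming bound.


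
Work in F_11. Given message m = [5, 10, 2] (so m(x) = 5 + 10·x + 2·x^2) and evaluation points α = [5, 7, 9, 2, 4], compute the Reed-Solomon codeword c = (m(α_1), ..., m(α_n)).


c = [6, 8, 4, 0, 0]

Message polynomial: m(x) = 5 + 10·x + 2·x^2 (mod 11).
For each evaluation point α_i, compute m(α_i) mod 11:
  α_1 = 5: Horner steps 2 → 9 → 6, so m(5) = 6.
  α_2 = 7: Horner steps 2 → 2 → 8, so m(7) = 8.
  α_3 = 9: Horner steps 2 → 6 → 4, so m(9) = 4.
  α_4 = 2: Horner steps 2 → 3 → 0, so m(2) = 0.
  α_5 = 4: Horner steps 2 → 7 → 0, so m(4) = 0.
Codeword c = [6, 8, 4, 0, 0] ∈ F_11^5.


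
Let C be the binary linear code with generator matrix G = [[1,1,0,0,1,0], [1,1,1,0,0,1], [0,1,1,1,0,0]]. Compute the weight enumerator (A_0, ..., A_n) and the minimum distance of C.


Weight distribution: A_0 = 1, A_3 = 4, A_4 = 3. Minimum distance d = 3.

Enumerate all 2^3 = 8 messages m ∈ F_2^3.
For each, compute codeword c = mG in F_2^6, then tally its weight.
  m = 000 → c = 000000, weight = 0.
  m = 100 → c = 110010, weight = 3.
  m = 010 → c = 111001, weight = 4.
  m = 110 → c = 001011, weight = 3.
  m = 001 → c = 011100, weight = 3.
  m = 101 → c = 101110, weight = 4.
  m = 011 → c = 100101, weight = 3.
  m = 111 → c = 010111, weight = 4.
Tally weights:
  weight 0: 1 codewords.
  weight 3: 4 codewords.
  weight 4: 3 codewords.
Minimum distance d = smallest w > 0 with A_w > 0 = 3.
Sanity: Σ A_w = 8 = 2^3 = 8 ✓.


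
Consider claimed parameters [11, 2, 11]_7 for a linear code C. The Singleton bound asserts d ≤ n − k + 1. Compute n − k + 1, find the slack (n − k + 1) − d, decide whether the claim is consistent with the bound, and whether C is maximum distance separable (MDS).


Singleton RHS = n − k + 1 = 10, slack = -1, bound violated (no such code; not MDS).

Singleton bound: d ≤ n − k + 1.
Here n = 11, k = 2, so n − k + 1 = 10.
Given d = 11, check d ≤ 10: NO.
Slack = (n − k + 1) − d = -1.
The slack is negative: d = 11 exceeds n − k + 1 = 10 by 1, so the Singleton bound is violated and no linear [11, 2, 11]_7 code can exist. In particular it is not MDS (MDS requires d = n − k + 1 exactly).
Description: the claimed parameters are [11, 2, 11]_7; such a code would be impossible (violates the Singleton bound).


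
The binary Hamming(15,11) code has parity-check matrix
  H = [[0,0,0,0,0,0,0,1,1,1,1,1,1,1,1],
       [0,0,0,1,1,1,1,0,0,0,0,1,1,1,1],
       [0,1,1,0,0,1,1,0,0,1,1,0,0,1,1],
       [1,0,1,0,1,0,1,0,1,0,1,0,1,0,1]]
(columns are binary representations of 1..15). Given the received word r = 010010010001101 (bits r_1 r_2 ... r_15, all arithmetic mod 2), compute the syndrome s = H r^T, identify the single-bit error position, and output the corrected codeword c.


s = (0, 0, 0, 1)^T, error position = 1, corrected codeword c = 110010010001101

Compute s = H r^T mod 2 one row at a time:
  s_1 = 1 + 0 + 0 + 0 + 1 + 1 + 0 + 1 = 4 ≡ 0 (mod 2).
  s_2 = 0 + 1 + 0 + 0 + 1 + 1 + 0 + 1 = 4 ≡ 0 (mod 2).
  s_3 = 1 + 0 + 0 + 0 + 0 + 0 + 0 + 1 = 2 ≡ 0 (mod 2).
  s_4 = 0 + 0 + 1 + 0 + 0 + 0 + 1 + 1 = 3 ≡ 1 (mod 2).
s = (0, 0, 0, 1)^T — this equals column 1 of H (binary 0001), so error is at position 1.
Correct: flip bit 1 of r = 010010010001101 to get c = 110010010001101.


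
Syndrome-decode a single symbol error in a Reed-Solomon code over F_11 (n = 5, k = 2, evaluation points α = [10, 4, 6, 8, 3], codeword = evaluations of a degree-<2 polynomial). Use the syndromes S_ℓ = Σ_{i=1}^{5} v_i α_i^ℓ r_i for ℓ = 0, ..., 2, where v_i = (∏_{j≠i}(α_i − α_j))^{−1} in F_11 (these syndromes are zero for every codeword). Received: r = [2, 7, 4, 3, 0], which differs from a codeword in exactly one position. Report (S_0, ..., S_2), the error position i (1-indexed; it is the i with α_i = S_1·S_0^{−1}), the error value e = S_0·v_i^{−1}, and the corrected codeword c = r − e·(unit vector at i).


S = (5, 9, 3), error at position 2, error magnitude e = 2, c = [2, 5, 4, 3, 0].

Step 1: column multipliers v_i = (∏_{j≠i}(α_i − α_j))^{−1} mod 11.
  i = 1 (α = 10): (10−4)(10−6)(10−8)(10−3) = 6·4·2·7 = 336 ≡ 6, so v_1 = 6^{−1} = 2 (mod 11).
  i = 2 (α = 4): (4−10)(4−6)(4−8)(4−3) = (−6)·(−2)·(−4)·1 = −48 ≡ 7, so v_2 = 7^{−1} = 8 (mod 11).
  i = 3 (α = 6): (6−10)(6−4)(6−8)(6−3) = (−4)·2·(−2)·3 = 48 ≡ 4, so v_3 = 4^{−1} = 3 (mod 11).
  i = 4 (α = 8): (8−10)(8−4)(8−6)(8−3) = (−2)·4·2·5 = −80 ≡ 8, so v_4 = 8^{−1} = 7 (mod 11).
  i = 5 (α = 3): (3−10)(3−4)(3−6)(3−8) = (−7)·(−1)·(−3)·(−5) = 105 ≡ 6, so v_5 = 6^{−1} = 2 (mod 11).
  v = [2, 8, 3, 7, 2].
Step 2: syndromes of r = [2, 7, 4, 3, 0] (all sums mod 11).
  S_0 = Σ v_i r_i = 2·2 + 8·7 + 3·4 + 7·3 + 2·0 = 93 ≡ 5.
  S_1 = Σ v_i α_i r_i = 2·10·2 + 8·4·7 + 3·6·4 + 7·8·3 + 2·3·0 = 504 ≡ 9.
  α_i^2 mod 11 = [1, 5, 3, 9, 9].
  S_2 = Σ v_i α_i^2 r_i = 2·1·2 + 8·5·7 + 3·3·4 + 7·9·3 + 2·9·0 = 509 ≡ 3.
  S = (5, 9, 3) ≠ 0, so r is not a codeword (an error is present).
Step 3: locate the error. For a single error e at position i, S_ℓ = v_i·e·α_i^ℓ, so α_err = S_1/S_0.
  S_0^{−1} = 5^{−1} = 9 (mod 11), so α_err = 9·9 = 81 ≡ 4 = α_2. Error position i = 2.
  Consistency check: S_2/S_1 = 3·5 = 15 ≡ 4 = α_err ✓ (single-error assumption holds).
Step 4: error magnitude e = S_0/v_2 = S_0·∏_{j≠2}(α_2 − α_j) = 5·7 = 35 ≡ 2 (mod 11).
Step 5: correct position 2: c_2 = r_2 − e = 7 − 2 ≡ 5 (mod 11). Hence c = [2, 5, 4, 3, 0].
  Check: interpolating c through the α_i gives m(x) = 7 + 5·x (degree < 2) with m(α_i) = c_i for every i, so c is indeed a codeword.


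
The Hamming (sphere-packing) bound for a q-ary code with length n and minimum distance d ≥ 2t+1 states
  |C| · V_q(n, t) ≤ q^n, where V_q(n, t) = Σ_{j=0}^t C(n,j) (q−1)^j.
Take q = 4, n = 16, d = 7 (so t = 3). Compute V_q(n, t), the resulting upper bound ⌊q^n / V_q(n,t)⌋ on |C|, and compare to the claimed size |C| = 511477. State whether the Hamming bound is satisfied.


V_q(n, t) = 16249, q^n = 4294967296, Hamming bound = 264321, |C| = 511477 > bound (violated).

Step 1: Compute V_q(n, t) = Σ_{j=0}^3 C(n, j) (q−1)^j.
  j = 0: C(16,0)·(3)^0 = 1·1 = 1.
  j = 1: C(16,1)·(3)^1 = 16·3 = 48.
  j = 2: C(16,2)·(3)^2 = 120·9 = 1080.
  j = 3: C(16,3)·(3)^3 = 560·27 = 15120.
  V_q(n, t) = 1 + 48 + 1080 + 15120 = 16249.
Step 2: q^n = 4^16 = 4294967296.
Step 3: Hamming bound ⌊q^n / V_q(n,t)⌋ = ⌊4294967296/16249⌋ = 264321.
Step 4: Compare |C| = 511477 to 264321: violated.
The claimed |C| lies above the Hamming bound, so no 4-ary code of length 16 with d ≥ 7 can have 511477 codewords.


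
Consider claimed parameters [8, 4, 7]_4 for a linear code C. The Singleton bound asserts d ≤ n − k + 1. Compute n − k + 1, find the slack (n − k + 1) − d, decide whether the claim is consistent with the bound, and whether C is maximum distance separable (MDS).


Singleton RHS = n − k + 1 = 5, slack = -2, bound violated (no such code; not MDS).

Singleton bound: d ≤ n − k + 1.
Here n = 8, k = 4, so n − k + 1 = 5.
Given d = 7, check d ≤ 5: NO.
Slack = (n − k + 1) − d = -2.
The slack is negative: d = 7 exceeds n − k + 1 = 5 by 2, so the Singleton bound is violated and no linear [8, 4, 7]_4 code can exist. In particular it is not MDS (MDS requires d = n − k + 1 exactly).
Description: the claimed parameters are [8, 4, 7]_4; such a code would be impossible (violates the Singleton bound).


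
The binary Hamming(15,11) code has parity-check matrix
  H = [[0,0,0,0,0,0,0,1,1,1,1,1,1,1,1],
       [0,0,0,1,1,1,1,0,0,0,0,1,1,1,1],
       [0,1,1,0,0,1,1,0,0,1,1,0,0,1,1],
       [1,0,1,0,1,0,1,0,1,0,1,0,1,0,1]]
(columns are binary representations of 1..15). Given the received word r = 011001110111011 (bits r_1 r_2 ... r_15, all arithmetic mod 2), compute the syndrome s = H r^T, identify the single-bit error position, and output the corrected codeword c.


s = (0, 1, 0, 0)^T, error position = 4, corrected codeword c = 011101110111011

Compute s = H r^T mod 2 one row at a time:
  s_1 = 1 + 0 + 1 + 1 + 1 + 0 + 1 + 1 = 6 ≡ 0 (mod 2).
  s_2 = 0 + 0 + 1 + 1 + 1 + 0 + 1 + 1 = 5 ≡ 1 (mod 2).
  s_3 = 1 + 1 + 1 + 1 + 1 + 1 + 1 + 1 = 8 ≡ 0 (mod 2).
  s_4 = 0 + 1 + 0 + 1 + 0 + 1 + 0 + 1 = 4 ≡ 0 (mod 2).
s = (0, 1, 0, 0)^T — this equals column 4 of H (binary 0100), so error is at position 4.
Correct: flip bit 4 of r = 011001110111011 to get c = 011101110111011.


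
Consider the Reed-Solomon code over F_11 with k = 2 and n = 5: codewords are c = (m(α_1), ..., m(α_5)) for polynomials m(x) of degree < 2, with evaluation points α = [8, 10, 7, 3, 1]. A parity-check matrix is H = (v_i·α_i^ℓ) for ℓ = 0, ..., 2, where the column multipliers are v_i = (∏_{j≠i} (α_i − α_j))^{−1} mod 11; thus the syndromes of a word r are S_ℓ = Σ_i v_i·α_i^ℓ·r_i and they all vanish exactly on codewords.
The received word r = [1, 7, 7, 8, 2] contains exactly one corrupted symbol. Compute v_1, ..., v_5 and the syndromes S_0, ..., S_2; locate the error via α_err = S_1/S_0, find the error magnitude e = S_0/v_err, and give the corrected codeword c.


S = (7, 5, 2), error at position 3, error magnitude e = 9, c = [1, 7, 9, 8, 2].

Step 1: column multipliers v_i = (∏_{j≠i}(α_i − α_j))^{−1} mod 11.
  i = 1 (α = 8): (8−10)(8−7)(8−3)(8−1) = (−2)·1·5·7 = −70 ≡ 7, so v_1 = 7^{−1} = 8 (mod 11).
  i = 2 (α = 10): (10−8)(10−7)(10−3)(10−1) = 2·3·7·9 = 378 ≡ 4, so v_2 = 4^{−1} = 3 (mod 11).
  i = 3 (α = 7): (7−8)(7−10)(7−3)(7−1) = (−1)·(−3)·4·6 = 72 ≡ 6, so v_3 = 6^{−1} = 2 (mod 11).
  i = 4 (α = 3): (3−8)(3−10)(3−7)(3−1) = (−5)·(−7)·(−4)·2 = −280 ≡ 6, so v_4 = 6^{−1} = 2 (mod 11).
  i = 5 (α = 1): (1−8)(1−10)(1−7)(1−3) = (−7)·(−9)·(−6)·(−2) = 756 ≡ 8, so v_5 = 8^{−1} = 7 (mod 11).
  v = [8, 3, 2, 2, 7].
Step 2: syndromes of r = [1, 7, 7, 8, 2] (all sums mod 11).
  S_0 = Σ v_i r_i = 8·1 + 3·7 + 2·7 + 2·8 + 7·2 = 73 ≡ 7.
  S_1 = Σ v_i α_i r_i = 8·8·1 + 3·10·7 + 2·7·7 + 2·3·8 + 7·1·2 = 434 ≡ 5.
  α_i^2 mod 11 = [9, 1, 5, 9, 1].
  S_2 = Σ v_i α_i^2 r_i = 8·9·1 + 3·1·7 + 2·5·7 + 2·9·8 + 7·1·2 = 321 ≡ 2.
  S = (7, 5, 2) ≠ 0, so r is not a codeword (an error is present).
Step 3: locate the error. For a single error e at position i, S_ℓ = v_i·e·α_i^ℓ, so α_err = S_1/S_0.
  S_0^{−1} = 7^{−1} = 8 (mod 11), so α_err = 5·8 = 40 ≡ 7 = α_3. Error position i = 3.
  Consistency check: S_2/S_1 = 2·9 = 18 ≡ 7 = α_err ✓ (single-error assumption holds).
Step 4: error magnitude e = S_0/v_3 = S_0·∏_{j≠3}(α_3 − α_j) = 7·6 = 42 ≡ 9 (mod 11).
Step 5: correct position 3: c_3 = r_3 − e = 7 − 9 ≡ 9 (mod 11). Hence c = [1, 7, 9, 8, 2].
  Check: interpolating c through the α_i gives m(x) = 10 + 3·x (degree < 2) with m(α_i) = c_i for every i, so c is indeed a codeword.


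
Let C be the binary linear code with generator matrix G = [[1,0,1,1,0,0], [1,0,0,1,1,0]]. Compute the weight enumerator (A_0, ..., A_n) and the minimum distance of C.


Weight distribution: A_0 = 1, A_2 = 1, A_3 = 2. Minimum distance d = 2.

Enumerate all 2^2 = 4 messages m ∈ F_2^2.
For each, compute codeword c = mG in F_2^6, then tally its weight.
  m = 00 → c = 000000, weight = 0.
  m = 10 → c = 101100, weight = 3.
  m = 01 → c = 100110, weight = 3.
  m = 11 → c = 001010, weight = 2.
Tally weights:
  weight 0: 1 codewords.
  weight 2: 1 codewords.
  weight 3: 2 codewords.
Minimum distance d = smallest w > 0 with A_w > 0 = 2.
Sanity: Σ A_w = 4 = 2^2 = 4 ✓.


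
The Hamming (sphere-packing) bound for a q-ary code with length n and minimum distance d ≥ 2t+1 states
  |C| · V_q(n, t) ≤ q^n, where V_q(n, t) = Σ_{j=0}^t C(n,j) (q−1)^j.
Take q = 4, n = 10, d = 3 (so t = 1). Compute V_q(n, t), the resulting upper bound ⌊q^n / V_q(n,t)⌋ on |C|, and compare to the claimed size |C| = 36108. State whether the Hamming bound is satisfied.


V_q(n, t) = 31, q^n = 1048576, Hamming bound = 33825, |C| = 36108 > bound (violated).

Step 1: Compute V_q(n, t) = Σ_{j=0}^1 C(n, j) (q−1)^j.
  j = 0: C(10,0)·(3)^0 = 1·1 = 1.
  j = 1: C(10,1)·(3)^1 = 10·3 = 30.
  V_q(n, t) = 1 + 30 = 31.
Step 2: q^n = 4^10 = 1048576.
Step 3: Hamming bound ⌊q^n / V_q(n,t)⌋ = ⌊1048576/31⌋ = 33825.
Step 4: Compare |C| = 36108 to 33825: violated.
The claimed |C| lies above the Hamming bound, so no 4-ary code of length 10 with d ≥ 3 can have 36108 codewords.


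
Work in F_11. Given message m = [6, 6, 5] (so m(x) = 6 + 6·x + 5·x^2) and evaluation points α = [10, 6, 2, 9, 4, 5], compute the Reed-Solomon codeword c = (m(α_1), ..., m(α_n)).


c = [5, 2, 5, 3, 0, 7]

Message polynomial: m(x) = 6 + 6·x + 5·x^2 (mod 11).
For each evaluation point α_i, compute m(α_i) mod 11:
  α_1 = 10: Horner steps 5 → 1 → 5, so m(10) = 5.
  α_2 = 6: Horner steps 5 → 3 → 2, so m(6) = 2.
  α_3 = 2: Horner steps 5 → 5 → 5, so m(2) = 5.
  α_4 = 9: Horner steps 5 → 7 → 3, so m(9) = 3.
  α_5 = 4: Horner steps 5 → 4 → 0, so m(4) = 0.
  α_6 = 5: Horner steps 5 → 9 → 7, so m(5) = 7.
Codeword c = [5, 2, 5, 3, 0, 7] ∈ F_11^6.


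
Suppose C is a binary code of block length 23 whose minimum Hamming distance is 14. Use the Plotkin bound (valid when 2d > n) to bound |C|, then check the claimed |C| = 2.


Plotkin bound M ≤ 4; given |C| = 2 ≤ bound (satisfied).

Check applicability: 2d = 28, n = 23.
2d − n = 5 > 0, so Plotkin applies.
Compute d/(2d−n) = 14/5 ≈ 2.8000.
⌊d/(2d−n)⌋ = 2.
Plotkin bound: M ≤ 2·2 = 4.
Given |C| = 2, check: satisfied.
This |C| is below the Plotkin bound.


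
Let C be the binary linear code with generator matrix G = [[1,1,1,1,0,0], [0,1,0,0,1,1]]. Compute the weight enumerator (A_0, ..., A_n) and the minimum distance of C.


Weight distribution: A_0 = 1, A_3 = 1, A_4 = 1, A_5 = 1. Minimum distance d = 3.

Enumerate all 2^2 = 4 messages m ∈ F_2^2.
For each, compute codeword c = mG in F_2^6, then tally its weight.
  m = 00 → c = 000000, weight = 0.
  m = 10 → c = 111100, weight = 4.
  m = 01 → c = 010011, weight = 3.
  m = 11 → c = 101111, weight = 5.
Tally weights:
  weight 0: 1 codewords.
  weight 3: 1 codewords.
  weight 4: 1 codewords.
  weight 5: 1 codewords.
Minimum distance d = smallest w > 0 with A_w > 0 = 3.
Sanity: Σ A_w = 4 = 2^2 = 4 ✓.


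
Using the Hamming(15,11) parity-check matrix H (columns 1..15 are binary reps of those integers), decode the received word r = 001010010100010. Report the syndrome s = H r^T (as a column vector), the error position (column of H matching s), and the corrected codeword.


s = (1, 0, 1, 0)^T, error position = 10, corrected codeword c = 001010010000010

Compute s = H r^T mod 2 one row at a time:
  s_1 = 1 + 0 + 1 + 0 + 0 + 0 + 1 + 0 = 3 ≡ 1 (mod 2).
  s_2 = 0 + 1 + 0 + 0 + 0 + 0 + 1 + 0 = 2 ≡ 0 (mod 2).
  s_3 = 0 + 1 + 0 + 0 + 1 + 0 + 1 + 0 = 3 ≡ 1 (mod 2).
  s_4 = 0 + 1 + 1 + 0 + 0 + 0 + 0 + 0 = 2 ≡ 0 (mod 2).
s = (1, 0, 1, 0)^T — this equals column 10 of H (binary 1010), so error is at position 10.
Correct: flip bit 10 of r = 001010010100010 to get c = 001010010000010.


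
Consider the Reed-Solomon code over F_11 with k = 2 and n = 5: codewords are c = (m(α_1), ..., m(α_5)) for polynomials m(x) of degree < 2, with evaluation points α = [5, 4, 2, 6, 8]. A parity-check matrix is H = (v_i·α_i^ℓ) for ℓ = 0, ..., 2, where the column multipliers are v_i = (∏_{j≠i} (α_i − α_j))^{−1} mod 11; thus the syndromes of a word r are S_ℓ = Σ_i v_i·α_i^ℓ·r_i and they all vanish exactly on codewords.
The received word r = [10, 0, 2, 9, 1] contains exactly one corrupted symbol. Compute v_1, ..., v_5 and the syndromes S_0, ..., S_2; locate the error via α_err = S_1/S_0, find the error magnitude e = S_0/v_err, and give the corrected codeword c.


S = (5, 7, 1), error at position 5, error magnitude e = 5, c = [10, 0, 2, 9, 7].

Step 1: column multipliers v_i = (∏_{j≠i}(α_i − α_j))^{−1} mod 11.
  i = 1 (α = 5): (5−4)(5−2)(5−6)(5−8) = 1·3·(−1)·(−3) = 9 ≡ 9, so v_1 = 9^{−1} = 5 (mod 11).
  i = 2 (α = 4): (4−5)(4−2)(4−6)(4−8) = (−1)·2·(−2)·(−4) = −16 ≡ 6, so v_2 = 6^{−1} = 2 (mod 11).
  i = 3 (α = 2): (2−5)(2−4)(2−6)(2−8) = (−3)·(−2)·(−4)·(−6) = 144 ≡ 1, so v_3 = 1^{−1} = 1 (mod 11).
  i = 4 (α = 6): (6−5)(6−4)(6−2)(6−8) = 1·2·4·(−2) = −16 ≡ 6, so v_4 = 6^{−1} = 2 (mod 11).
  i = 5 (α = 8): (8−5)(8−4)(8−2)(8−6) = 3·4·6·2 = 144 ≡ 1, so v_5 = 1^{−1} = 1 (mod 11).
  v = [5, 2, 1, 2, 1].
Step 2: syndromes of r = [10, 0, 2, 9, 1] (all sums mod 11).
  S_0 = Σ v_i r_i = 5·10 + 2·0 + 1·2 + 2·9 + 1·1 = 71 ≡ 5.
  S_1 = Σ v_i α_i r_i = 5·5·10 + 2·4·0 + 1·2·2 + 2·6·9 + 1·8·1 = 370 ≡ 7.
  α_i^2 mod 11 = [3, 5, 4, 3, 9].
  S_2 = Σ v_i α_i^2 r_i = 5·3·10 + 2·5·0 + 1·4·2 + 2·3·9 + 1·9·1 = 221 ≡ 1.
  S = (5, 7, 1) ≠ 0, so r is not a codeword (an error is present).
Step 3: locate the error. For a single error e at position i, S_ℓ = v_i·e·α_i^ℓ, so α_err = S_1/S_0.
  S_0^{−1} = 5^{−1} = 9 (mod 11), so α_err = 7·9 = 63 ≡ 8 = α_5. Error position i = 5.
  Consistency check: S_2/S_1 = 1·8 = 8 ≡ 8 = α_err ✓ (single-error assumption holds).
Step 4: error magnitude e = S_0/v_5 = S_0·∏_{j≠5}(α_5 − α_j) = 5·1 = 5 ≡ 5 (mod 11).
Step 5: correct position 5: c_5 = r_5 − e = 1 − 5 ≡ 7 (mod 11). Hence c = [10, 0, 2, 9, 7].
  Check: interpolating c through the α_i gives m(x) = 4 + 10·x (degree < 2) with m(α_i) = c_i for every i, so c is indeed a codeword.


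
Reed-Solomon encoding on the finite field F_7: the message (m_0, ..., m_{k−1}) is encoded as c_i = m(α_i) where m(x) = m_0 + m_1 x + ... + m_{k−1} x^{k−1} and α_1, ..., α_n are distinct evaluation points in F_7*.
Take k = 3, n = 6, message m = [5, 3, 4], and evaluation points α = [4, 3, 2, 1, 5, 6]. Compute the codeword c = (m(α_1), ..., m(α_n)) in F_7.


c = [4, 1, 6, 5, 1, 6]

Message polynomial: m(x) = 5 + 3·x + 4·x^2 (mod 7).
For each evaluation point α_i, compute m(α_i) mod 7:
  α_1 = 4: Horner steps 4 → 5 → 4, so m(4) = 4.
  α_2 = 3: Horner steps 4 → 1 → 1, so m(3) = 1.
  α_3 = 2: Horner steps 4 → 4 → 6, so m(2) = 6.
  α_4 = 1: Horner steps 4 → 0 → 5, so m(1) = 5.
  α_5 = 5: Horner steps 4 → 2 → 1, so m(5) = 1.
  α_6 = 6: Horner steps 4 → 6 → 6, so m(6) = 6.
Codeword c = [4, 1, 6, 5, 1, 6] ∈ F_7^6.


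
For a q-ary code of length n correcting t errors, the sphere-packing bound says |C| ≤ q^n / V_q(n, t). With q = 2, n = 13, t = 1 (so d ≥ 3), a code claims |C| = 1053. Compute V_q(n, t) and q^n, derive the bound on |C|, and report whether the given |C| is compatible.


V_q(n, t) = 14, q^n = 8192, Hamming bound = 585, |C| = 1053 > bound (violated).

Step 1: Compute V_q(n, t) = Σ_{j=0}^1 C(n, j) (q−1)^j.
  j = 0: C(13,0)·(1)^0 = 1·1 = 1.
  j = 1: C(13,1)·(1)^1 = 13·1 = 13.
  V_q(n, t) = 1 + 13 = 14.
Step 2: q^n = 2^13 = 8192.
Step 3: Hamming bound ⌊q^n / V_q(n,t)⌋ = ⌊8192/14⌋ = 585.
Step 4: Compare |C| = 1053 to 585: violated.
The claimed |C| lies above the Hamming bound, so no 2-ary code of length 13 with d ≥ 3 can have 1053 codewords.


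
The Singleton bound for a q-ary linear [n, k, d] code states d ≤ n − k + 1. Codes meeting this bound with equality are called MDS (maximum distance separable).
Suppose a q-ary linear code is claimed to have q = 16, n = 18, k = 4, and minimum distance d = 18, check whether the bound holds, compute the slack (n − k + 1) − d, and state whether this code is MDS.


Singleton RHS = n − k + 1 = 15, slack = -3, bound violated (no such code; not MDS).

Singleton bound: d ≤ n − k + 1.
Here n = 18, k = 4, so n − k + 1 = 15.
Given d = 18, check d ≤ 15: NO.
Slack = (n − k + 1) − d = -3.
The slack is negative: d = 18 exceeds n − k + 1 = 15 by 3, so the Singleton bound is violated and no linear [18, 4, 18]_16 code can exist. In particular it is not MDS (MDS requires d = n − k + 1 exactly).
Description: the claimed parameters are [18, 4, 18]_16; such a code would be impossible (violates the Singleton bound).


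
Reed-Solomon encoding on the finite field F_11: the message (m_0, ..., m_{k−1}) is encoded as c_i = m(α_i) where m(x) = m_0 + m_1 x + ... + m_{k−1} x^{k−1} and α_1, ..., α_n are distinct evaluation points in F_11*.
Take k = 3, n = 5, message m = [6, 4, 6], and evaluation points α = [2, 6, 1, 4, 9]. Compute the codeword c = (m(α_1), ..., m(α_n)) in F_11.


c = [5, 4, 5, 8, 0]

Message polynomial: m(x) = 6 + 4·x + 6·x^2 (mod 11).
For each evaluation point α_i, compute m(α_i) mod 11:
  α_1 = 2: Horner steps 6 → 5 → 5, so m(2) = 5.
  α_2 = 6: Horner steps 6 → 7 → 4, so m(6) = 4.
  α_3 = 1: Horner steps 6 → 10 → 5, so m(1) = 5.
  α_4 = 4: Horner steps 6 → 6 → 8, so m(4) = 8.
  α_5 = 9: Horner steps 6 → 3 → 0, so m(9) = 0.
Codeword c = [5, 4, 5, 8, 0] ∈ F_11^5.
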